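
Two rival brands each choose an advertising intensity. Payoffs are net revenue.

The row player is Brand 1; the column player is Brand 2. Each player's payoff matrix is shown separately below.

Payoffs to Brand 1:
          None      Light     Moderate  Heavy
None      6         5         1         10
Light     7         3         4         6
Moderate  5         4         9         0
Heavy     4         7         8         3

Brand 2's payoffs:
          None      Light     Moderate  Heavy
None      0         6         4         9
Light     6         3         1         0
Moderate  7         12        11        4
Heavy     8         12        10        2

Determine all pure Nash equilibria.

Pure-strategy Nash equilibria: (None, Heavy) and (Light, None) and (Heavy, Light)

(None, None): Brand 1 can switch to Light (6 → 7). Not NE.
(None, Light): Brand 1 can switch to Heavy (5 → 7). Not NE.
(None, Moderate): Brand 1 can switch to Light (1 → 4). Not NE.
(None, Heavy): Brand 1 gets 10, best alternative 6; Brand 2 gets 9, best alternative 6. No profitable deviation — NE.
(Light, None): Brand 1 gets 7, best alternative 6; Brand 2 gets 6, best alternative 3. No profitable deviation — NE.
(Light, Light): Brand 1 can switch to None (3 → 5). Not NE.
(Light, Moderate): Brand 1 can switch to Moderate (4 → 9). Not NE.
(Light, Heavy): Brand 1 can switch to None (6 → 10). Not NE.
(Heavy, Light): Brand 1 gets 7, best alternative 5; Brand 2 gets 12, best alternative 10. No profitable deviation — NE.
(The remaining 7 profiles each have a profitable deviation by the same check.)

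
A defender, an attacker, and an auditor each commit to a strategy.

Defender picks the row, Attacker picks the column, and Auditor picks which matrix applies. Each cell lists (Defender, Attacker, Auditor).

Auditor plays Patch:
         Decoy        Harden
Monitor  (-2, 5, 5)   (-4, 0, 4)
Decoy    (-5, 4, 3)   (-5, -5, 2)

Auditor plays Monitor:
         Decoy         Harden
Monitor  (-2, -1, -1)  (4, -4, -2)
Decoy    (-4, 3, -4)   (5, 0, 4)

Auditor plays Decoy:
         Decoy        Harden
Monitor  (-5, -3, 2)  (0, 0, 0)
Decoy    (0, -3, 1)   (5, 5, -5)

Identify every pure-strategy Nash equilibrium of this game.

Pure NE: (Monitor, Decoy, Patch)

Mark each player's best response to every combination of opponents' strategies; a profile where every player is best-responding is a pure Nash equilibrium.
Defender against (Decoy, Patch): payoffs -2, -5 → best response Monitor.
Defender against (Decoy, Monitor): payoffs -2, -4 → best response Monitor.
Defender against (Decoy, Decoy): payoffs -5, 0 → best response Decoy.
Defender against (Harden, Patch): payoffs -4, -5 → best response Monitor.
Defender against (Harden, Monitor): payoffs 4, 5 → best response Decoy.
Defender against (Harden, Decoy): payoffs 0, 5 → best response Decoy.
Attacker against (Monitor, Patch): payoffs 5, 0 → best response Decoy.
Attacker against (Monitor, Monitor): payoffs -1, -4 → best response Decoy.
Attacker against (Monitor, Decoy): payoffs -3, 0 → best response Harden.
Attacker against (Decoy, Patch): payoffs 4, -5 → best response Decoy.
Attacker against (Decoy, Monitor): payoffs 3, 0 → best response Decoy.
Attacker against (Decoy, Decoy): payoffs -3, 5 → best response Harden.
Auditor against (Monitor, Decoy): payoffs 5, -1, 2 → best response Patch.
Auditor against (Monitor, Harden): payoffs 4, -2, 0 → best response Patch.
Auditor against (Decoy, Decoy): payoffs 3, -4, 1 → best response Patch.
Auditor against (Decoy, Harden): payoffs 2, 4, -5 → best response Monitor.
Mutual best responses: (Monitor, Decoy, Patch).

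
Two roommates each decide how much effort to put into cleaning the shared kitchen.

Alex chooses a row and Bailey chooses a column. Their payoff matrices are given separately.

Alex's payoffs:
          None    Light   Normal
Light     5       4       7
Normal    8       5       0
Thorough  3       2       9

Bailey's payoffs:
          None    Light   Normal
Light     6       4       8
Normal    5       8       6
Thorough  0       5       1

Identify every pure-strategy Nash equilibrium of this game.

Mark each player's best response to every combination of opponents' strategies; a profile where every player is best-responding is a pure Nash equilibrium.
Alex against None: payoffs 5, 8, 3 → best response Normal.
Alex against Light: payoffs 4, 5, 2 → best response Normal.
Alex against Normal: payoffs 7, 0, 9 → best response Thorough.
Bailey against Light: payoffs 6, 4, 8 → best response Normal.
Bailey against Normal: payoffs 5, 8, 6 → best response Light.
Bailey against Thorough: payoffs 0, 5, 1 → best response Light.
Mutual best responses: (Normal, Light).

The unique pure-strategy Nash equilibrium is (Normal, Light).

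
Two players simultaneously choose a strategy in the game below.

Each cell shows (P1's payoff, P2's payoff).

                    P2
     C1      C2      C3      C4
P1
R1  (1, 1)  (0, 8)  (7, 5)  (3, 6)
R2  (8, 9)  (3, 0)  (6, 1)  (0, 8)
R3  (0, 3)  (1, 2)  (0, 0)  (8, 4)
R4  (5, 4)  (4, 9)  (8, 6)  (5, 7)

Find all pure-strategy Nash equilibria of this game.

P1 against C1: payoffs 1, 8, 0, 5 → best response R2.
P1 against C2: payoffs 0, 3, 1, 4 → best response R4.
P1 against C3: payoffs 7, 6, 0, 8 → best response R4.
P1 against C4: payoffs 3, 0, 8, 5 → best response R3.
P2 against R1: payoffs 1, 8, 5, 6 → best response C2.
P2 against R2: payoffs 9, 0, 1, 8 → best response C1.
P2 against R3: payoffs 3, 2, 0, 4 → best response C4.
P2 against R4: payoffs 4, 9, 6, 7 → best response C2.
Mutual best responses: (R2, C1); (R3, C4); (R4, C2).

(R2, C1) and (R3, C4) and (R4, C2)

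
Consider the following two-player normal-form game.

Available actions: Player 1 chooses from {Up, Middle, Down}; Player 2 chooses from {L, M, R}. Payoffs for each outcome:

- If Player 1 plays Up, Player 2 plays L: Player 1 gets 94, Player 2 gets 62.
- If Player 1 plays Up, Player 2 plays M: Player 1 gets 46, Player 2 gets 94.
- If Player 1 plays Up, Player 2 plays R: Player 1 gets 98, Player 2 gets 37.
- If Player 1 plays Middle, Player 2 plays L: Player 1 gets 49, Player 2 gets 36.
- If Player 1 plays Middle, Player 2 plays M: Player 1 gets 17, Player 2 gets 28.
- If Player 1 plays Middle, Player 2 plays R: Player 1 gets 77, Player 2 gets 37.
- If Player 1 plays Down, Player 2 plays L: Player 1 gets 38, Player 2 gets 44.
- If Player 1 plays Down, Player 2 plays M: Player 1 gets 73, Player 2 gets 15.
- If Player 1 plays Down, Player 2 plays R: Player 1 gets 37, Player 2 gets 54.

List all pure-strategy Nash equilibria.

Player 1 against L: payoffs 94, 49, 38 → best response Up.
Player 1 against M: payoffs 46, 17, 73 → best response Down.
Player 1 against R: payoffs 98, 77, 37 → best response Up.
Player 2 against Up: payoffs 62, 94, 37 → best response M.
Player 2 against Middle: payoffs 36, 28, 37 → best response R.
Player 2 against Down: payoffs 44, 15, 54 → best response R.
No profile is a mutual best response for all players.

none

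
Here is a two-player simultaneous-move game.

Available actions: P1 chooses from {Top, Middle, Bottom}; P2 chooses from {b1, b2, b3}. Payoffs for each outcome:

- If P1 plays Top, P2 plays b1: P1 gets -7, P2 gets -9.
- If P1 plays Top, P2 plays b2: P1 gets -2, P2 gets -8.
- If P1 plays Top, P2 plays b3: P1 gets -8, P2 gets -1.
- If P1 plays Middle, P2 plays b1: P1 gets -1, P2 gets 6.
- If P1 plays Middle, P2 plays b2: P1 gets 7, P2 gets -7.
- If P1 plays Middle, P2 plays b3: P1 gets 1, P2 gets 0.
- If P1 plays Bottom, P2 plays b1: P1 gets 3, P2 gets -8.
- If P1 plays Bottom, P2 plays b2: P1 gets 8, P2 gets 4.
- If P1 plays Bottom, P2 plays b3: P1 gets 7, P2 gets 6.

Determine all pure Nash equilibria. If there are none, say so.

The unique pure-strategy Nash equilibrium is (Bottom, b3).

P1 against b1: payoffs -7, -1, 3 → best response Bottom.
P1 against b2: payoffs -2, 7, 8 → best response Bottom.
P1 against b3: payoffs -8, 1, 7 → best response Bottom.
P2 against Top: payoffs -9, -8, -1 → best response b3.
P2 against Middle: payoffs 6, -7, 0 → best response b1.
P2 against Bottom: payoffs -8, 4, 6 → best response b3.
Mutual best responses: (Bottom, b3).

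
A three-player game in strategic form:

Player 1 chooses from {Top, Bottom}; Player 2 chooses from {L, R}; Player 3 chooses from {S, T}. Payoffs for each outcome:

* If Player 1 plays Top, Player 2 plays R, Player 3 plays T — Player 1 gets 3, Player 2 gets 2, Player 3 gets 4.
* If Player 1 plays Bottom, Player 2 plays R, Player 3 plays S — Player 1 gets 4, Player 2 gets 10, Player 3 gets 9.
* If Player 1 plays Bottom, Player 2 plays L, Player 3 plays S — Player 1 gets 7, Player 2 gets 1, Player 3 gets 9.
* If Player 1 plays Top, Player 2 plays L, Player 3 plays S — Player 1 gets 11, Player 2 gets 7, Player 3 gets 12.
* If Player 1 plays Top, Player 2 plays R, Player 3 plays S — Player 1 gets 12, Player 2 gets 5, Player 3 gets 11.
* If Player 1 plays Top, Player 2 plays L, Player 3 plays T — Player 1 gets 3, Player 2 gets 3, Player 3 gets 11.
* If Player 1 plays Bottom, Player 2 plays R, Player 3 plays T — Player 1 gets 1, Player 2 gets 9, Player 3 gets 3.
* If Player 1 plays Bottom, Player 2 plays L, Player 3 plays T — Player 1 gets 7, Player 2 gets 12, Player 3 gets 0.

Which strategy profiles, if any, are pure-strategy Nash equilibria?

Player 1 against (L, S): payoffs 11, 7 → best response Top.
Player 1 against (L, T): payoffs 3, 7 → best response Bottom.
Player 1 against (R, S): payoffs 12, 4 → best response Top.
Player 1 against (R, T): payoffs 3, 1 → best response Top.
Player 2 against (Top, S): payoffs 7, 5 → best response L.
Player 2 against (Top, T): payoffs 3, 2 → best response L.
Player 2 against (Bottom, S): payoffs 1, 10 → best response R.
Player 2 against (Bottom, T): payoffs 12, 9 → best response L.
Player 3 against (Top, L): payoffs 12, 11 → best response S.
Player 3 against (Top, R): payoffs 11, 4 → best response S.
Player 3 against (Bottom, L): payoffs 9, 0 → best response S.
Player 3 against (Bottom, R): payoffs 9, 3 → best response S.
Mutual best responses: (Top, L, S).

Pure NE: (Top, L, S)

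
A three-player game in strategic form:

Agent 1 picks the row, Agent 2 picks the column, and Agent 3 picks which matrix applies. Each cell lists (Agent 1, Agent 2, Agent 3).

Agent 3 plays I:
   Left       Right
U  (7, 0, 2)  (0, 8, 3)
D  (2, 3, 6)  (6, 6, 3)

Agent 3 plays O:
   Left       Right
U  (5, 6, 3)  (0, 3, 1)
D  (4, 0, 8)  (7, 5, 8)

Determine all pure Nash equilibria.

The pure Nash equilibria are (U, Left, O), (D, Right, O).

(U, Left, I): Agent 2 can switch to Right (0 → 8). Not NE.
(U, Left, O): Agent 1 gets 5, best alternative 4; Agent 2 gets 6, best alternative 3; Agent 3 gets 3, best alternative 2. No profitable deviation — NE.
(U, Right, I): Agent 1 can switch to D (0 → 6). Not NE.
(U, Right, O): Agent 1 can switch to D (0 → 7). Not NE.
(D, Left, I): Agent 1 can switch to U (2 → 7). Not NE.
(D, Left, O): Agent 1 can switch to U (4 → 5). Not NE.
(D, Right, I): Agent 3 can switch to O (3 → 8). Not NE.
(D, Right, O): Agent 1 gets 7, best alternative 0; Agent 2 gets 5, best alternative 0; Agent 3 gets 8, best alternative 3. No profitable deviation — NE.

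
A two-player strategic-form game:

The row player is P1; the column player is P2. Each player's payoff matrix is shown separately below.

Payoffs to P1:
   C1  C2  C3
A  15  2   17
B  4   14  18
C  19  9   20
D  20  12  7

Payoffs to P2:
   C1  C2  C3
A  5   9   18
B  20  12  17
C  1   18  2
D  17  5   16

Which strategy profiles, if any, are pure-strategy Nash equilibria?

The unique pure-strategy Nash equilibrium is (D, C1).

For each strategy profile, look for a profitable unilateral deviation.
(A, C1): P1 can switch to C (15 → 19). Not NE.
(A, C2): P1 can switch to B (2 → 14). Not NE.
(A, C3): P1 can switch to B (17 → 18). Not NE.
(B, C1): P1 can switch to A (4 → 15). Not NE.
(B, C2): P2 can switch to C1 (12 → 20). Not NE.
(B, C3): P1 can switch to C (18 → 20). Not NE.
(C, C1): P1 can switch to D (19 → 20). Not NE.
(C, C2): P1 can switch to B (9 → 14). Not NE.
(D, C1): P1 gets 20, best alternative 19; P2 gets 17, best alternative 16. No profitable deviation — NE.
(The remaining 3 profiles each have a profitable deviation by the same check.)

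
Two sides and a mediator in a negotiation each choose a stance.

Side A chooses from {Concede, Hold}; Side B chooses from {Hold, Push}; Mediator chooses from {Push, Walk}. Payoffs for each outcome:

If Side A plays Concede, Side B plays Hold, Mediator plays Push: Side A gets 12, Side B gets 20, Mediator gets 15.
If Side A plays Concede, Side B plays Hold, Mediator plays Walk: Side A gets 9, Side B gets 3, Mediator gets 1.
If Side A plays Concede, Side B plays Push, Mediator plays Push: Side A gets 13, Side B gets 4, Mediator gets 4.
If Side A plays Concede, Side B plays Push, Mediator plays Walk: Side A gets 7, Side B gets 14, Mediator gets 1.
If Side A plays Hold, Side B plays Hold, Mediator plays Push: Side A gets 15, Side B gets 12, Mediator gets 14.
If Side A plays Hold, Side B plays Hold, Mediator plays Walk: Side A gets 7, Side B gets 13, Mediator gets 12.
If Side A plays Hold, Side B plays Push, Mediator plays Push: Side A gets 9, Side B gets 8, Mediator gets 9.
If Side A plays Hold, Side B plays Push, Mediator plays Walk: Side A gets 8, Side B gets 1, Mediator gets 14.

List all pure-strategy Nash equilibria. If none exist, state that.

Side A against (Hold, Push): payoffs 12, 15 → best response Hold.
Side A against (Hold, Walk): payoffs 9, 7 → best response Concede.
Side A against (Push, Push): payoffs 13, 9 → best response Concede.
Side A against (Push, Walk): payoffs 7, 8 → best response Hold.
Side B against (Concede, Push): payoffs 20, 4 → best response Hold.
Side B against (Concede, Walk): payoffs 3, 14 → best response Push.
Side B against (Hold, Push): payoffs 12, 8 → best response Hold.
Side B against (Hold, Walk): payoffs 13, 1 → best response Hold.
Mediator against (Concede, Hold): payoffs 15, 1 → best response Push.
Mediator against (Concede, Push): payoffs 4, 1 → best response Push.
Mediator against (Hold, Hold): payoffs 14, 12 → best response Push.
Mediator against (Hold, Push): payoffs 9, 14 → best response Walk.
Mutual best responses: (Hold, Hold, Push).

The unique pure-strategy Nash equilibrium is (Hold, Hold, Push).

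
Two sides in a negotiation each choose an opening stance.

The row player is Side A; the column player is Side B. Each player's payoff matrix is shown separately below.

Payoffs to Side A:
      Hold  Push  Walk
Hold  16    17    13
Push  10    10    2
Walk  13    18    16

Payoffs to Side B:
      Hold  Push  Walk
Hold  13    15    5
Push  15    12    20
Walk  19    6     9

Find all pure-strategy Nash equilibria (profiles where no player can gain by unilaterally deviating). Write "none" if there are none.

There is no pure-strategy Nash equilibrium.

(Hold, Hold): Side B can switch to Push (13 → 15). Not NE.
(Hold, Push): Side A can switch to Walk (17 → 18). Not NE.
(Hold, Walk): Side A can switch to Walk (13 → 16). Not NE.
(Push, Hold): Side A can switch to Hold (10 → 16). Not NE.
(Push, Push): Side A can switch to Hold (10 → 17). Not NE.
(Push, Walk): Side A can switch to Hold (2 → 13). Not NE.
(Walk, Hold): Side A can switch to Hold (13 → 16). Not NE.
(Walk, Push): Side B can switch to Hold (6 → 19). Not NE.
(Walk, Walk): Side B can switch to Hold (9 → 19). Not NE.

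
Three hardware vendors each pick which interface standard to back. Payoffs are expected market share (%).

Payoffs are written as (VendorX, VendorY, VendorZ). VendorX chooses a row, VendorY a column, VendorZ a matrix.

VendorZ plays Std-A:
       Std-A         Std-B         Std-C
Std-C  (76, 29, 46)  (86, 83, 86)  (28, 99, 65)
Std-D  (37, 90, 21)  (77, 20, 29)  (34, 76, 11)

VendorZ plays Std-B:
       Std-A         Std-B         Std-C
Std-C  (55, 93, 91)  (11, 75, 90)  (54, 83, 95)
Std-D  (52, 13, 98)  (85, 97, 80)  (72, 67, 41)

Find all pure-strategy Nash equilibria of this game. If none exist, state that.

(Std-C, Std-A, Std-B), (Std-D, Std-B, Std-B)

(Std-C, Std-A, Std-A): VendorY can switch to Std-B (29 → 83). Not NE.
(Std-C, Std-A, Std-B): VendorX gets 55, best alternative 52; VendorY gets 93, best alternative 83; VendorZ gets 91, best alternative 46. No profitable deviation — NE.
(Std-C, Std-B, Std-A): VendorY can switch to Std-C (83 → 99). Not NE.
(Std-C, Std-B, Std-B): VendorX can switch to Std-D (11 → 85). Not NE.
(Std-C, Std-C, Std-A): VendorX can switch to Std-D (28 → 34). Not NE.
(Std-C, Std-C, Std-B): VendorX can switch to Std-D (54 → 72). Not NE.
(Std-D, Std-A, Std-A): VendorX can switch to Std-C (37 → 76). Not NE.
(Std-D, Std-A, Std-B): VendorX can switch to Std-C (52 → 55). Not NE.
(Std-D, Std-B, Std-A): VendorX can switch to Std-C (77 → 86). Not NE.
(Std-D, Std-B, Std-B): VendorX gets 85, best alternative 11; VendorY gets 97, best alternative 67; VendorZ gets 80, best alternative 29. No profitable deviation — NE.
(Std-D, Std-C, Std-A): VendorY can switch to Std-A (76 → 90). Not NE.
(Std-D, Std-C, Std-B): VendorY can switch to Std-B (67 → 97). Not NE.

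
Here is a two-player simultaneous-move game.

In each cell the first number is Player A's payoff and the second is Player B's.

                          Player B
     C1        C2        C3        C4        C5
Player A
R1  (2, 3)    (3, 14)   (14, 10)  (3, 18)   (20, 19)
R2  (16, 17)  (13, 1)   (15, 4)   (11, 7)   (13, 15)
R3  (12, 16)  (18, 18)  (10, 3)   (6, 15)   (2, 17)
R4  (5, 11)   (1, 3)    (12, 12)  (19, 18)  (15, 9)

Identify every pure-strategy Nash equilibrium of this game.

(R1, C1): Player A can switch to R2 (2 → 16). Not NE.
(R1, C2): Player A can switch to R2 (3 → 13). Not NE.
(R1, C3): Player A can switch to R2 (14 → 15). Not NE.
(R1, C4): Player A can switch to R2 (3 → 11). Not NE.
(R1, C5): Player A gets 20, best alternative 15; Player B gets 19, best alternative 18. No profitable deviation — NE.
(R2, C1): Player A gets 16, best alternative 12; Player B gets 17, best alternative 15. No profitable deviation — NE.
(R2, C2): Player A can switch to R3 (13 → 18). Not NE.
(R2, C3): Player B can switch to C1 (4 → 17). Not NE.
(R2, C4): Player A can switch to R4 (11 → 19). Not NE.
(R2, C5): Player A can switch to R1 (13 → 20). Not NE.
(R3, C2): Player A gets 18, best alternative 13; Player B gets 18, best alternative 17. No profitable deviation — NE.
(R4, C4): Player A gets 19, best alternative 11; Player B gets 18, best alternative 12. No profitable deviation — NE.
(The remaining 8 profiles each have a profitable deviation by the same check.)

The pure Nash equilibria are (R1, C5) and (R2, C1) and (R3, C2) and (R4, C4).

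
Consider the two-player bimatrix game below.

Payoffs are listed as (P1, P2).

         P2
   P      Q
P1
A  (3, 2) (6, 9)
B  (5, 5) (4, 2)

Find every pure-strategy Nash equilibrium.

Pure-strategy Nash equilibria: (A, Q); (B, P)

P1 against P: payoffs 3, 5 → best response B.
P1 against Q: payoffs 6, 4 → best response A.
P2 against A: payoffs 2, 9 → best response Q.
P2 against B: payoffs 5, 2 → best response P.
Mutual best responses: (A, Q); (B, P).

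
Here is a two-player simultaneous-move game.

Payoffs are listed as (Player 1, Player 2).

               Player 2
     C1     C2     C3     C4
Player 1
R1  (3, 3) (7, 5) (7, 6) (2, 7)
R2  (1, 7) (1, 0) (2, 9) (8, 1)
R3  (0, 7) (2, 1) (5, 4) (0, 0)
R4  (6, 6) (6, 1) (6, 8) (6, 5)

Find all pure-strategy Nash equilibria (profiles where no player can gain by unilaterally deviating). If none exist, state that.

Player 1 against C1: payoffs 3, 1, 0, 6 → best response R4.
Player 1 against C2: payoffs 7, 1, 2, 6 → best response R1.
Player 1 against C3: payoffs 7, 2, 5, 6 → best response R1.
Player 1 against C4: payoffs 2, 8, 0, 6 → best response R2.
Player 2 against R1: payoffs 3, 5, 6, 7 → best response C4.
Player 2 against R2: payoffs 7, 0, 9, 1 → best response C3.
Player 2 against R3: payoffs 7, 1, 4, 0 → best response C1.
Player 2 against R4: payoffs 6, 1, 8, 5 → best response C3.
No profile is a mutual best response for all players.

No pure-strategy Nash equilibrium.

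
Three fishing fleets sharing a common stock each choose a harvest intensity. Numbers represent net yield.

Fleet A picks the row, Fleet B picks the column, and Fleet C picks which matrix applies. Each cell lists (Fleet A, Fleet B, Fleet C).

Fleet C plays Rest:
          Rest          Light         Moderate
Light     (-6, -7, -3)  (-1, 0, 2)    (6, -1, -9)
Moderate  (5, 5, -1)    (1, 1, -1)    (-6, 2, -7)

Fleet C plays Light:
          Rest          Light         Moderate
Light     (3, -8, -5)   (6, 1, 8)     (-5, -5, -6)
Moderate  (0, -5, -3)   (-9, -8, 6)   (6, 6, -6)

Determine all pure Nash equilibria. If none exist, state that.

Fleet A against (Rest, Rest): payoffs -6, 5 → best response Moderate.
Fleet A against (Rest, Light): payoffs 3, 0 → best response Light.
Fleet A against (Light, Rest): payoffs -1, 1 → best response Moderate.
Fleet A against (Light, Light): payoffs 6, -9 → best response Light.
Fleet A against (Moderate, Rest): payoffs 6, -6 → best response Light.
Fleet A against (Moderate, Light): payoffs -5, 6 → best response Moderate.
Fleet B against (Light, Rest): payoffs -7, 0, -1 → best response Light.
Fleet B against (Light, Light): payoffs -8, 1, -5 → best response Light.
Fleet B against (Moderate, Rest): payoffs 5, 1, 2 → best response Rest.
Fleet B against (Moderate, Light): payoffs -5, -8, 6 → best response Moderate.
Fleet C against (Light, Rest): payoffs -3, -5 → best response Rest.
Fleet C against (Light, Light): payoffs 2, 8 → best response Light.
Fleet C against (Light, Moderate): payoffs -9, -6 → best response Light.
Fleet C against (Moderate, Rest): payoffs -1, -3 → best response Rest.
Fleet C against (Moderate, Light): payoffs -1, 6 → best response Light.
Fleet C against (Moderate, Moderate): payoffs -7, -6 → best response Light.
Mutual best responses: (Light, Light, Light); (Moderate, Rest, Rest); (Moderate, Moderate, Light).

The pure Nash equilibria are (Light, Light, Light), (Moderate, Rest, Rest), (Moderate, Moderate, Light).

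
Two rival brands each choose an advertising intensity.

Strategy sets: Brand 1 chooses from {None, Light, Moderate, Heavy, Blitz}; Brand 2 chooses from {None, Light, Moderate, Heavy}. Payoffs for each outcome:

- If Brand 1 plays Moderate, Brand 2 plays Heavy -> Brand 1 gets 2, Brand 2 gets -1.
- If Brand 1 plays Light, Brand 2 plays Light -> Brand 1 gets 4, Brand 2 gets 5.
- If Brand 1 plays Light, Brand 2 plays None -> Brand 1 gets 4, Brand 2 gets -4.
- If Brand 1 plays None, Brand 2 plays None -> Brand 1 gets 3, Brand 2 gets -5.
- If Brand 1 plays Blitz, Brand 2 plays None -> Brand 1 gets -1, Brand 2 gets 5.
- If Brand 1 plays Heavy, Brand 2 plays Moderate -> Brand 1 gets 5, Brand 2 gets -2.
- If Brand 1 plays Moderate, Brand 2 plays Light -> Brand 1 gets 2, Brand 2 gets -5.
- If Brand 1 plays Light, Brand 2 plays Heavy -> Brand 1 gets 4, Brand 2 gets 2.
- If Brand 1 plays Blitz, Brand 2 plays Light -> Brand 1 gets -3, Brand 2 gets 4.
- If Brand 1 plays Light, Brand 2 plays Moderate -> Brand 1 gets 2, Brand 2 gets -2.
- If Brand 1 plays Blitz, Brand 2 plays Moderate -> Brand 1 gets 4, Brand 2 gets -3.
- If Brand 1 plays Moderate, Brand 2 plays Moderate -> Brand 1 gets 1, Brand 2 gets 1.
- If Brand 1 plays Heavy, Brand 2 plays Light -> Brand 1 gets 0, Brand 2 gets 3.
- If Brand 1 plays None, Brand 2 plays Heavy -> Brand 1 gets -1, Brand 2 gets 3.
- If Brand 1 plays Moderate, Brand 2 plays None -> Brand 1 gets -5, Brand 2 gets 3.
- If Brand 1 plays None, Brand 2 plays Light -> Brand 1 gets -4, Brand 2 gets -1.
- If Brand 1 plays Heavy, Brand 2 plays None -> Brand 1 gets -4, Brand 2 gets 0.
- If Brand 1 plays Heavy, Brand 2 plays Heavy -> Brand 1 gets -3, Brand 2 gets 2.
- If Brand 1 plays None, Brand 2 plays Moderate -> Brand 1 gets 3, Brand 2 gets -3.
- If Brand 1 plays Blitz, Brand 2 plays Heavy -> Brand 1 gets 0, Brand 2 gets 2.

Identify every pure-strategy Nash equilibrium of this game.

(Light, Light)

(None, None): Brand 1 can switch to Light (3 → 4). Not NE.
(None, Light): Brand 1 can switch to Light (-4 → 4). Not NE.
(None, Moderate): Brand 1 can switch to Heavy (3 → 5). Not NE.
(None, Heavy): Brand 1 can switch to Light (-1 → 4). Not NE.
(Light, None): Brand 2 can switch to Light (-4 → 5). Not NE.
(Light, Light): Brand 1 gets 4, best alternative 2; Brand 2 gets 5, best alternative 2. No profitable deviation — NE.
(Light, Moderate): Brand 1 can switch to None (2 → 3). Not NE.
(Light, Heavy): Brand 2 can switch to Light (2 → 5). Not NE.
(Moderate, None): Brand 1 can switch to None (-5 → 3). Not NE.
(Moderate, Light): Brand 1 can switch to Light (2 → 4). Not NE.
(Moderate, Moderate): Brand 1 can switch to None (1 → 3). Not NE.
(The remaining 9 profiles each have a profitable deviation by the same check.)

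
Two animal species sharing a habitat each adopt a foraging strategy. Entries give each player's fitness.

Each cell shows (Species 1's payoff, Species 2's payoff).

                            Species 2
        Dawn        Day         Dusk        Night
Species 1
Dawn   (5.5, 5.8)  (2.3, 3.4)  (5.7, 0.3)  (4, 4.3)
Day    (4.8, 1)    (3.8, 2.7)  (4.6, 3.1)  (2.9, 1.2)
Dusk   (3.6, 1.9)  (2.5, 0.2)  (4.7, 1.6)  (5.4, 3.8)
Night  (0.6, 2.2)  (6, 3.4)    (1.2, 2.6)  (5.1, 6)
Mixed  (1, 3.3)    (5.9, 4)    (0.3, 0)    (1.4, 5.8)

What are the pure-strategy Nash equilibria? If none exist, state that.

The pure Nash equilibria are (Dawn, Dawn) and (Dusk, Night).

Species 1 against Dawn: payoffs 5.5, 4.8, 3.6, 0.6, 1 → best response Dawn.
Species 1 against Day: payoffs 2.3, 3.8, 2.5, 6, 5.9 → best response Night.
Species 1 against Dusk: payoffs 5.7, 4.6, 4.7, 1.2, 0.3 → best response Dawn.
Species 1 against Night: payoffs 4, 2.9, 5.4, 5.1, 1.4 → best response Dusk.
Species 2 against Dawn: payoffs 5.8, 3.4, 0.3, 4.3 → best response Dawn.
Species 2 against Day: payoffs 1, 2.7, 3.1, 1.2 → best response Dusk.
Species 2 against Dusk: payoffs 1.9, 0.2, 1.6, 3.8 → best response Night.
Species 2 against Night: payoffs 2.2, 3.4, 2.6, 6 → best response Night.
Species 2 against Mixed: payoffs 3.3, 4, 0, 5.8 → best response Night.
Mutual best responses: (Dawn, Dawn); (Dusk, Night).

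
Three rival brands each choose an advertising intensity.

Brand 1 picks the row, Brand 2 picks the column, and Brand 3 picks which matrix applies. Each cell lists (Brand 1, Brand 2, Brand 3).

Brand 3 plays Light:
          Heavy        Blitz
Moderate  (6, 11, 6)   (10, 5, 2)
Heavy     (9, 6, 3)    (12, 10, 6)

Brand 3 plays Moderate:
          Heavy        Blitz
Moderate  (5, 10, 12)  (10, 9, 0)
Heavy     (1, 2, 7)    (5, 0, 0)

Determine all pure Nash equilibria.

Brand 1 against (Heavy, Light): payoffs 6, 9 → best response Heavy.
Brand 1 against (Heavy, Moderate): payoffs 5, 1 → best response Moderate.
Brand 1 against (Blitz, Light): payoffs 10, 12 → best response Heavy.
Brand 1 against (Blitz, Moderate): payoffs 10, 5 → best response Moderate.
Brand 2 against (Moderate, Light): payoffs 11, 5 → best response Heavy.
Brand 2 against (Moderate, Moderate): payoffs 10, 9 → best response Heavy.
Brand 2 against (Heavy, Light): payoffs 6, 10 → best response Blitz.
Brand 2 against (Heavy, Moderate): payoffs 2, 0 → best response Heavy.
Brand 3 against (Moderate, Heavy): payoffs 6, 12 → best response Moderate.
Brand 3 against (Moderate, Blitz): payoffs 2, 0 → best response Light.
Brand 3 against (Heavy, Heavy): payoffs 3, 7 → best response Moderate.
Brand 3 against (Heavy, Blitz): payoffs 6, 0 → best response Light.
Mutual best responses: (Moderate, Heavy, Moderate); (Heavy, Blitz, Light).

(Moderate, Heavy, Moderate); (Heavy, Blitz, Light)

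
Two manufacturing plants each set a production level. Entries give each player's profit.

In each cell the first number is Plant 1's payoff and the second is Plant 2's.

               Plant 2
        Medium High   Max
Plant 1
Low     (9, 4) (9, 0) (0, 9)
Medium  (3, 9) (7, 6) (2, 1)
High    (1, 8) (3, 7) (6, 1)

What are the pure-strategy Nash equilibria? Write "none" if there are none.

There is no pure-strategy Nash equilibrium.

(Low, Medium): Plant 2 can switch to Max (4 → 9). Not NE.
(Low, High): Plant 2 can switch to Medium (0 → 4). Not NE.
(Low, Max): Plant 1 can switch to Medium (0 → 2). Not NE.
(Medium, Medium): Plant 1 can switch to Low (3 → 9). Not NE.
(Medium, High): Plant 1 can switch to Low (7 → 9). Not NE.
(Medium, Max): Plant 1 can switch to High (2 → 6). Not NE.
(High, Medium): Plant 1 can switch to Low (1 → 9). Not NE.
(High, High): Plant 1 can switch to Low (3 → 9). Not NE.
(The remaining 1 profile has a profitable deviation by the same check.)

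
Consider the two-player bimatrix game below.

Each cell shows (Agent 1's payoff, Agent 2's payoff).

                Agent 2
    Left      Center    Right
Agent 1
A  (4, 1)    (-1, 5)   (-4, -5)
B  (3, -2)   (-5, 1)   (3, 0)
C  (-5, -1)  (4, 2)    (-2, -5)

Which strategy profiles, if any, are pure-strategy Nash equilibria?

Pure NE: (C, Center)

Mark each player's best response to every combination of opponents' strategies; a profile where every player is best-responding is a pure Nash equilibrium.
Agent 1 against Left: payoffs 4, 3, -5 → best response A.
Agent 1 against Center: payoffs -1, -5, 4 → best response C.
Agent 1 against Right: payoffs -4, 3, -2 → best response B.
Agent 2 against A: payoffs 1, 5, -5 → best response Center.
Agent 2 against B: payoffs -2, 1, 0 → best response Center.
Agent 2 against C: payoffs -1, 2, -5 → best response Center.
Mutual best responses: (C, Center).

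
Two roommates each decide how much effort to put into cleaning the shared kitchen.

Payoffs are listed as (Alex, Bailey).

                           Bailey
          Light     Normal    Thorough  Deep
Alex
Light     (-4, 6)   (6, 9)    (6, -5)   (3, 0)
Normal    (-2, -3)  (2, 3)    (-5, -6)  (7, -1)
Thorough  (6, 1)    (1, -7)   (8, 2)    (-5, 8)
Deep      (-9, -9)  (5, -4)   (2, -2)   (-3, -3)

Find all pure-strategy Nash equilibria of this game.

For each player, find the best response to each opponent profile; mutual best responses are the pure NE.
Alex against Light: payoffs -4, -2, 6, -9 → best response Thorough.
Alex against Normal: payoffs 6, 2, 1, 5 → best response Light.
Alex against Thorough: payoffs 6, -5, 8, 2 → best response Thorough.
Alex against Deep: payoffs 3, 7, -5, -3 → best response Normal.
Bailey against Light: payoffs 6, 9, -5, 0 → best response Normal.
Bailey against Normal: payoffs -3, 3, -6, -1 → best response Normal.
Bailey against Thorough: payoffs 1, -7, 2, 8 → best response Deep.
Bailey against Deep: payoffs -9, -4, -2, -3 → best response Thorough.
Mutual best responses: (Light, Normal).

(Light, Normal)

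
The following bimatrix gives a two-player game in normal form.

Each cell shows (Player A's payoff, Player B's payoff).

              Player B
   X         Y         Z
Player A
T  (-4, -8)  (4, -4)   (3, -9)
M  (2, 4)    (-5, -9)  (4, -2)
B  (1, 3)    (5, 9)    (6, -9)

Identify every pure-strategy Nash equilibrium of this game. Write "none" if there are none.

Check each profile: it is a Nash equilibrium iff no player can strictly gain by switching unilaterally.
(T, X): Player A can switch to M (-4 → 2). Not NE.
(T, Y): Player A can switch to B (4 → 5). Not NE.
(T, Z): Player A can switch to M (3 → 4). Not NE.
(M, X): Player A gets 2, best alternative 1; Player B gets 4, best alternative -2. No profitable deviation — NE.
(M, Y): Player A can switch to T (-5 → 4). Not NE.
(M, Z): Player A can switch to B (4 → 6). Not NE.
(B, X): Player A can switch to M (1 → 2). Not NE.
(B, Y): Player A gets 5, best alternative 4; Player B gets 9, best alternative 3. No profitable deviation — NE.
(The remaining 1 profile has a profitable deviation by the same check.)

(M, X); (B, Y)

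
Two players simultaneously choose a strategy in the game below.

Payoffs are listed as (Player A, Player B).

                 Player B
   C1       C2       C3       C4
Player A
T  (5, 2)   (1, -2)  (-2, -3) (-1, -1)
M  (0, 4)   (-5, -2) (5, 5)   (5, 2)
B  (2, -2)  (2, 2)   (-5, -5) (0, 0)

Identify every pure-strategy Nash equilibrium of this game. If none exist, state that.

The pure Nash equilibria are (T, C1) and (M, C3) and (B, C2).

Check each profile: it is a Nash equilibrium iff no player can strictly gain by switching unilaterally.
(T, C1): Player A gets 5, best alternative 2; Player B gets 2, best alternative -1. No profitable deviation — NE.
(T, C2): Player A can switch to B (1 → 2). Not NE.
(T, C3): Player A can switch to M (-2 → 5). Not NE.
(T, C4): Player A can switch to M (-1 → 5). Not NE.
(M, C1): Player A can switch to T (0 → 5). Not NE.
(M, C2): Player A can switch to T (-5 → 1). Not NE.
(M, C3): Player A gets 5, best alternative -2; Player B gets 5, best alternative 4. No profitable deviation — NE.
(M, C4): Player B can switch to C1 (2 → 4). Not NE.
(B, C2): Player A gets 2, best alternative 1; Player B gets 2, best alternative 0. No profitable deviation — NE.
(The remaining 3 profiles each have a profitable deviation by the same check.)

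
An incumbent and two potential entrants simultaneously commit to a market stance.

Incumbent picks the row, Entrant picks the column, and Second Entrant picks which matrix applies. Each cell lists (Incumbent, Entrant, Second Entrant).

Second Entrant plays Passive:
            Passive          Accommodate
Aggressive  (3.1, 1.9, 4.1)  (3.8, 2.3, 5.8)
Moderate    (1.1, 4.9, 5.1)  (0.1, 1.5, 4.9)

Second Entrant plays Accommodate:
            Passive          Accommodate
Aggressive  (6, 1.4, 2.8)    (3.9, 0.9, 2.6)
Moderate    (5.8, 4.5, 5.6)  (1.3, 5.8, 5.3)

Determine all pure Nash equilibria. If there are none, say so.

(Aggressive, Passive, Passive): Entrant can switch to Accommodate (1.9 → 2.3). Not NE.
(Aggressive, Passive, Accommodate): Second Entrant can switch to Passive (2.8 → 4.1). Not NE.
(Aggressive, Accommodate, Passive): Incumbent gets 3.8, best alternative 0.1; Entrant gets 2.3, best alternative 1.9; Second Entrant gets 5.8, best alternative 2.6. No profitable deviation — NE.
(Aggressive, Accommodate, Accommodate): Entrant can switch to Passive (0.9 → 1.4). Not NE.
(Moderate, Passive, Passive): Incumbent can switch to Aggressive (1.1 → 3.1). Not NE.
(Moderate, Passive, Accommodate): Incumbent can switch to Aggressive (5.8 → 6). Not NE.
(Moderate, Accommodate, Passive): Incumbent can switch to Aggressive (0.1 → 3.8). Not NE.
(The remaining 1 profile has a profitable deviation by the same check.)

The unique pure-strategy Nash equilibrium is (Aggressive, Accommodate, Passive).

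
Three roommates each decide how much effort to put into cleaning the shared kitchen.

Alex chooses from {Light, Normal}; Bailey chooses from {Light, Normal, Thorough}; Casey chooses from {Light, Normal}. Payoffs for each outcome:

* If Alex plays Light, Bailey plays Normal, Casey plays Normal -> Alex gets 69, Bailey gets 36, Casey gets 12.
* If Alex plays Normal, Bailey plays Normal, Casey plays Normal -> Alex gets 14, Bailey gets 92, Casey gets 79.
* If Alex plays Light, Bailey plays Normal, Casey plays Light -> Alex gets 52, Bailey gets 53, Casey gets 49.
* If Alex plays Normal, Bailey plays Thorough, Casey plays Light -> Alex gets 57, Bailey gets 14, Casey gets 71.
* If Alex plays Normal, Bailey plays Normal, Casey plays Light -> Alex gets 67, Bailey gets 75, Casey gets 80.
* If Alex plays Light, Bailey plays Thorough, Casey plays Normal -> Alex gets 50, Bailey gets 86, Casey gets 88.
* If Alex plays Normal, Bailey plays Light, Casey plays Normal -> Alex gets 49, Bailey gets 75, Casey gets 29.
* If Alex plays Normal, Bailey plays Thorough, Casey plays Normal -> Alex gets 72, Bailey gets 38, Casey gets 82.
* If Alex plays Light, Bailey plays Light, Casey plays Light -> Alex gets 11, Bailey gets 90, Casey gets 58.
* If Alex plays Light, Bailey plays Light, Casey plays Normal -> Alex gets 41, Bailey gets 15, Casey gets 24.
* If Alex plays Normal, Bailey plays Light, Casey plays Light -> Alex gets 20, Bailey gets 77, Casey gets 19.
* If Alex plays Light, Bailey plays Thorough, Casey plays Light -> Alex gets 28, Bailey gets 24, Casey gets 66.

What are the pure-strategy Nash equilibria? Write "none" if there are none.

No pure-strategy Nash equilibrium.

(Light, Light, Light): Alex can switch to Normal (11 → 20). Not NE.
(Light, Light, Normal): Alex can switch to Normal (41 → 49). Not NE.
(Light, Normal, Light): Alex can switch to Normal (52 → 67). Not NE.
(Light, Normal, Normal): Bailey can switch to Thorough (36 → 86). Not NE.
(Light, Thorough, Light): Alex can switch to Normal (28 → 57). Not NE.
(Light, Thorough, Normal): Alex can switch to Normal (50 → 72). Not NE.
(Normal, Light, Light): Casey can switch to Normal (19 → 29). Not NE.
(Normal, Light, Normal): Bailey can switch to Normal (75 → 92). Not NE.
(The remaining 4 profiles each have a profitable deviation by the same check.)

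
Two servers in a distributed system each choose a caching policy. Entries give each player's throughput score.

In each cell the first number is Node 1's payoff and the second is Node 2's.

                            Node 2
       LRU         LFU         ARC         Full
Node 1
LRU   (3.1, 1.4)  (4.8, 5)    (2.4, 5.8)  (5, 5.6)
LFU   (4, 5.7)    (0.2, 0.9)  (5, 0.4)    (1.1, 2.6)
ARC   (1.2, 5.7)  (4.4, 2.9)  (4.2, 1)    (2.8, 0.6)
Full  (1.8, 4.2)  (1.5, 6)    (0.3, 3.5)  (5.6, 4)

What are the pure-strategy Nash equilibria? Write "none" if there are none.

(LFU, LRU)

For each strategy profile, look for a profitable unilateral deviation.
(LRU, LRU): Node 1 can switch to LFU (3.1 → 4). Not NE.
(LRU, LFU): Node 2 can switch to ARC (5 → 5.8). Not NE.
(LRU, ARC): Node 1 can switch to LFU (2.4 → 5). Not NE.
(LRU, Full): Node 1 can switch to Full (5 → 5.6). Not NE.
(LFU, LRU): Node 1 gets 4, best alternative 3.1; Node 2 gets 5.7, best alternative 2.6. No profitable deviation — NE.
(LFU, LFU): Node 1 can switch to LRU (0.2 → 4.8). Not NE.
(LFU, ARC): Node 2 can switch to LRU (0.4 → 5.7). Not NE.
(LFU, Full): Node 1 can switch to LRU (1.1 → 5). Not NE.
(ARC, LRU): Node 1 can switch to LRU (1.2 → 3.1). Not NE.
(ARC, LFU): Node 1 can switch to LRU (4.4 → 4.8). Not NE.
(ARC, ARC): Node 1 can switch to LFU (4.2 → 5). Not NE.
(The remaining 5 profiles each have a profitable deviation by the same check.)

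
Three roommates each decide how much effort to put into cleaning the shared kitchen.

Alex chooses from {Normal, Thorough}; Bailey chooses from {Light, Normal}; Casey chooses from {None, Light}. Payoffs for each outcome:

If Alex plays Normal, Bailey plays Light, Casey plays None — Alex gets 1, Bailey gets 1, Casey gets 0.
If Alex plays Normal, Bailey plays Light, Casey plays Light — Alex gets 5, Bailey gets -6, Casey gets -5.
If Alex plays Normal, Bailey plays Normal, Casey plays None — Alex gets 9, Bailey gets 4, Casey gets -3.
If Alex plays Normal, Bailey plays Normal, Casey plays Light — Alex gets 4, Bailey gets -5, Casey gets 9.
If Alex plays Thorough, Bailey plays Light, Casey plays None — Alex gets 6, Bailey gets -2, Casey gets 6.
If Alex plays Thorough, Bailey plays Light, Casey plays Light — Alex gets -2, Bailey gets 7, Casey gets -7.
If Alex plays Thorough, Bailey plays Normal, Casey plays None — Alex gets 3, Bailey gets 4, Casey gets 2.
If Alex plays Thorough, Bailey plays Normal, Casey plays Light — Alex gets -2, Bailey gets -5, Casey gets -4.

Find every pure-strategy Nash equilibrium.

Alex against (Light, None): payoffs 1, 6 → best response Thorough.
Alex against (Light, Light): payoffs 5, -2 → best response Normal.
Alex against (Normal, None): payoffs 9, 3 → best response Normal.
Alex against (Normal, Light): payoffs 4, -2 → best response Normal.
Bailey against (Normal, None): payoffs 1, 4 → best response Normal.
Bailey against (Normal, Light): payoffs -6, -5 → best response Normal.
Bailey against (Thorough, None): payoffs -2, 4 → best response Normal.
Bailey against (Thorough, Light): payoffs 7, -5 → best response Light.
Casey against (Normal, Light): payoffs 0, -5 → best response None.
Casey against (Normal, Normal): payoffs -3, 9 → best response Light.
Casey against (Thorough, Light): payoffs 6, -7 → best response None.
Casey against (Thorough, Normal): payoffs 2, -4 → best response None.
Mutual best responses: (Normal, Normal, Light).

Pure NE: (Normal, Normal, Light)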